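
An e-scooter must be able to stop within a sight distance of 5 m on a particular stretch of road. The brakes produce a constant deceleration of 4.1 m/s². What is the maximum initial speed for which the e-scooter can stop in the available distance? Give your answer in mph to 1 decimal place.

v²/(2a) = d ⇒ v = √(2 × 4.100 × 5) = √41.00 = 6.4031 m/s.
6.4031 m/s ÷ 0.44704 = 14.323 mph.

Maximum speed ≈ 14.3 mph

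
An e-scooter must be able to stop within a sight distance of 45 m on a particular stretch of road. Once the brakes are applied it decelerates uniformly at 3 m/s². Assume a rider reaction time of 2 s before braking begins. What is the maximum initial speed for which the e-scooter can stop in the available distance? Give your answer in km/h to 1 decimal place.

Stopping distance: v·t_r + v²/(2a) = 45 with t_r = 2 s and a = 3.000 m/s².
So v² + 12.000 v − 270.00 = 0.
Positive root: v = −a·t_r + √((a·t_r)² + 2a·d) = −6.000 + √(36.000 + 270.00) = 11.4929 m/s.
11.4929 m/s × 3.6 = 41.374 km/h.

Maximum speed ≈ 41.4 km/h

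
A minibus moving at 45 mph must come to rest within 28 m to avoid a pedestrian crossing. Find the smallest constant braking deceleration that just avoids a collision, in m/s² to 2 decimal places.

Required deceleration ≈ 7.23 m/s²

45 mph × 0.44704 = 20.1168 m/s.
v² = 2a·d ⇒ a = v²/(2d) = 20.1168² / (2 × 28.000) = 404.686 / 56.000 = 7.2265 m/s².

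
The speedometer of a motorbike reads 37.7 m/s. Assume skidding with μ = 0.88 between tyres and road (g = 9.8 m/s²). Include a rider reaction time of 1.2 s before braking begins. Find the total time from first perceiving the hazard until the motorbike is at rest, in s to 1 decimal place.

a = μg = 0.88 × 9.8 = 8.624 m/s².
Braking time = v/a = 37.7000 / 8.624 = 4.372 s.
Total = 1.2 + 4.372 = 5.572 s.

Total time ≈ 5.6 s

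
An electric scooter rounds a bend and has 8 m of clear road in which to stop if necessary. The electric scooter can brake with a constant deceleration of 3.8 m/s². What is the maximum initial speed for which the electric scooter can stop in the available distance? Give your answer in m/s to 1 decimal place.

Maximum speed ≈ 7.8 m/s

v²/(2a) = d ⇒ v = √(2 × 3.800 × 8) = √60.80 = 7.7974 m/s.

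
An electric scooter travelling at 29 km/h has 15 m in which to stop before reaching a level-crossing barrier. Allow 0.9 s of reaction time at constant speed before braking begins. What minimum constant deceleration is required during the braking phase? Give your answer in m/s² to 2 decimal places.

29 km/h ÷ 3.6 = 8.0556 m/s.
Distance covered during reaction = 8.0556 × 0.9 = 7.250 m.
Distance available for braking: 15 − 7.250 = 7.750 m.
v² = 2a·d ⇒ a = v²/(2d) = 8.0556² / (2 × 7.750) = 64.893 / 15.500 = 4.1866 m/s².

Required deceleration ≈ 4.19 m/s²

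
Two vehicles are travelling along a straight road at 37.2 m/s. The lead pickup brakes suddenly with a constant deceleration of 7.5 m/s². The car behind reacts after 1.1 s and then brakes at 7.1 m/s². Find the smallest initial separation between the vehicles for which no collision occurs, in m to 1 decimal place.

Leader travels v²/(2a_L) = 1383.840 / 15.000 = 92.256 m before stopping.
Follower covers v·t_r = 37.2000 × 1.1 = 40.920 m while reacting, then v²/(2a_F) = 1383.840 / 14.200 = 97.454 m while braking, for a total of 40.920 + 97.454 = 138.374 m.
Since a_F ≤ a_L and the follower starts braking later, the follower is never slower than the leader, so the closest approach is when both have stopped.
Minimum gap = 138.374 − 92.256 = 46.118 m.

Minimum gap ≈ 46.1 m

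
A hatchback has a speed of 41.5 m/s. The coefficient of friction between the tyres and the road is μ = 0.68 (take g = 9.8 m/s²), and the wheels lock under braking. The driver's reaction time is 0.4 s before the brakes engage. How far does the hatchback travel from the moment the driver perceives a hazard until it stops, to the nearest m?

Total stopping distance ≈ 146 m

a = μg = 0.68 × 9.8 = 6.664 m/s².
Reaction distance = v·t_r = 41.5000 × 0.4 = 16.600 m.
Braking distance = v²/(2a) = 41.5000² / (2 × 6.664) = 1722.250 / 13.328 = 129.220 m.
Total = 16.600 + 129.220 = 145.820 m.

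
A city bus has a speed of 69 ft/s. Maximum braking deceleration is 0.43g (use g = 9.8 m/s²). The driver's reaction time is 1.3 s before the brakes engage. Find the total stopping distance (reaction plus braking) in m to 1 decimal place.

69 ft/s × 0.3048 = 21.0312 m/s.
a = 0.43 × 9.8 = 4.214 m/s².
Reaction distance = v·t_r = 21.0312 × 1.3 = 27.341 m.
Braking distance = v²/(2a) = 21.0312² / (2 × 4.214) = 442.311 / 8.428 = 52.481 m.
Total = 27.341 + 52.481 = 79.822 m.

Total stopping distance ≈ 79.8 m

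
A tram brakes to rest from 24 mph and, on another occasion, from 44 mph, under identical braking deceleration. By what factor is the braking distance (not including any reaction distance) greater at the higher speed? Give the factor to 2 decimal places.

Braking distance d = v²/(2a), so with a fixed, d ∝ v².
Factor = (44/24)² = 1.8333² = 3.3610.

Factor ≈ 3.36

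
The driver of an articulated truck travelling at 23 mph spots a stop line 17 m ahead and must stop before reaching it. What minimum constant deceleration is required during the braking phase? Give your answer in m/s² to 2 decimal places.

23 mph × 0.44704 = 10.2819 m/s.
v² = 2a·d ⇒ a = v²/(2d) = 10.2819² / (2 × 17.000) = 105.717 / 34.000 = 3.1093 m/s².

Required deceleration ≈ 3.11 m/s²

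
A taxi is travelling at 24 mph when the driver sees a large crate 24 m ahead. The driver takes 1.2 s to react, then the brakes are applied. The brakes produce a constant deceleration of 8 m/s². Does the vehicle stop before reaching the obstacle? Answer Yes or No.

Yes

24 mph × 0.44704 = 10.7290 m/s.
Reaction distance = 10.7290 × 1.2 = 12.875 m.
Braking distance = v²/(2a) = 115.111 / 16.000 = 7.194 m.
Total stopping distance = 12.875 + 7.194 = 20.069 m, vs 24 m available — it stops with 24 − 20.069 = 3.931 m to spare.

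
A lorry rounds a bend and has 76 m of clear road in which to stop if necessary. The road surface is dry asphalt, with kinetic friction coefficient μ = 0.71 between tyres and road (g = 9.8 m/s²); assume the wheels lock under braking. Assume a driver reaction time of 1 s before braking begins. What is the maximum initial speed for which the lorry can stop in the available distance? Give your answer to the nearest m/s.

Maximum speed ≈ 26 m/s

a = μg = 0.71 × 9.8 = 6.958 m/s².
Stopping distance: v·t_r + v²/(2a) = 76 with t_r = 1 s and a = 6.958 m/s².
So v² + 13.916 v − 1057.62 = 0.
Positive root: v = −a·t_r + √((a·t_r)² + 2a·d) = −6.958 + √(48.414 + 1057.62) = 26.2991 m/s.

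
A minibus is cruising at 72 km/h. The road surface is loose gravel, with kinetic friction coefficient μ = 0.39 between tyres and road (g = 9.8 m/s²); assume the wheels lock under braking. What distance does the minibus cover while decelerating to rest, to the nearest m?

Braking distance ≈ 52 m

72 km/h ÷ 3.6 = 20.0000 m/s.
a = μg = 0.39 × 9.8 = 3.822 m/s².
Braking distance = v²/(2a) = 20.0000² / (2 × 3.822) = 400.000 / 7.644 = 52.329 m.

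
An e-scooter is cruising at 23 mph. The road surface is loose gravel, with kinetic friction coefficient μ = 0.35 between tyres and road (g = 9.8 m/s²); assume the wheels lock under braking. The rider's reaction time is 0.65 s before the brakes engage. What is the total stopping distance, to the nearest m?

Total stopping distance ≈ 22 m

23 mph × 0.44704 = 10.2819 m/s.
a = μg = 0.35 × 9.8 = 3.430 m/s².
Reaction distance = v·t_r = 10.2819 × 0.65 = 6.683 m.
Braking distance = v²/(2a) = 10.2819² / (2 × 3.430) = 105.717 / 6.860 = 15.411 m.
Total = 6.683 + 15.411 = 22.094 m.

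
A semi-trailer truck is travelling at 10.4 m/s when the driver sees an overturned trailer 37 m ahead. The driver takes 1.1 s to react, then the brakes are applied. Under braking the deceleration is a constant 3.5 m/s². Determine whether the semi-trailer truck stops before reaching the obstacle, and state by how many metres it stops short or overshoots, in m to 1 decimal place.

Yes — it stops 10.1 m short of the obstacle

Reaction distance = 10.4000 × 1.1 = 11.440 m.
Braking distance = v²/(2a) = 108.160 / 7.000 = 15.451 m.
Total stopping distance = 11.440 + 15.451 = 26.891 m, vs 37 m available — it stops with 37 − 26.891 = 10.109 m to spare.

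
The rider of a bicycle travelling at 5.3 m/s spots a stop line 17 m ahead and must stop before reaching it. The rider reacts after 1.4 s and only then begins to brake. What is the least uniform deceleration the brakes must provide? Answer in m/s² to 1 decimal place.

Required deceleration ≈ 1.5 m/s²

Distance covered during reaction = 5.3000 × 1.4 = 7.420 m.
Distance available for braking: 17 − 7.420 = 9.580 m.
v² = 2a·d ⇒ a = v²/(2d) = 5.3000² / (2 × 9.580) = 28.090 / 19.160 = 1.4661 m/s².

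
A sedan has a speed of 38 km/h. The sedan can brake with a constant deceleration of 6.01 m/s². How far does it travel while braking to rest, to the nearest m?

38 km/h ÷ 3.6 = 10.5556 m/s.
Braking distance = v²/(2a) = 10.5556² / (2 × 6.010) = 111.421 / 12.020 = 9.270 m.

Braking distance ≈ 9 m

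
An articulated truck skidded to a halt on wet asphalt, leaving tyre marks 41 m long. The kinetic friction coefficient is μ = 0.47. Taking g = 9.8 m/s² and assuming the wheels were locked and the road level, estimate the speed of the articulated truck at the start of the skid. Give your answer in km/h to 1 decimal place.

Deceleration a = μg = 0.47 × 9.8 = 4.606 m/s².
v = √(2a·d) = √(2 × 4.606 × 41) = √377.692 = 19.4343 m/s.
= 19.4343 × 3.6 = 69.963 km/h.

Initial speed ≈ 70.0 km/h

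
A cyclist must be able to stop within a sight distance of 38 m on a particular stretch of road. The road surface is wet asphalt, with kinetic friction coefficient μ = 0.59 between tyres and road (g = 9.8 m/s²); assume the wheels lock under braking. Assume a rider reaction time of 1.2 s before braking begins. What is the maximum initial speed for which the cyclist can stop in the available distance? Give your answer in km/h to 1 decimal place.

a = μg = 0.59 × 9.8 = 5.782 m/s².
Stopping distance: v·t_r + v²/(2a) = 38 with t_r = 1.2 s and a = 5.782 m/s².
So v² + 13.877 v − 439.43 = 0.
Positive root: v = −a·t_r + √((a·t_r)² + 2a·d) = −6.938 + √(48.136 + 439.43) = 15.1429 m/s.
15.1429 m/s × 3.6 = 54.514 km/h.

Maximum speed ≈ 54.5 km/h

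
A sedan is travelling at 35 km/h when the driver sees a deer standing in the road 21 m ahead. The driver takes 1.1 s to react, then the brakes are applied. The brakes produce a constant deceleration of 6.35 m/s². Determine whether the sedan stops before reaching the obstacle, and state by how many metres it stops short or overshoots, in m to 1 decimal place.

Yes — it stops 2.9 m short of the obstacle

35 km/h ÷ 3.6 = 9.7222 m/s.
Reaction distance = 9.7222 × 1.1 = 10.694 m.
Braking distance = v²/(2a) = 94.521 / 12.700 = 7.443 m.
Total stopping distance = 10.694 + 7.443 = 18.137 m, vs 21 m available — it stops with 21 − 18.137 = 2.863 m to spare.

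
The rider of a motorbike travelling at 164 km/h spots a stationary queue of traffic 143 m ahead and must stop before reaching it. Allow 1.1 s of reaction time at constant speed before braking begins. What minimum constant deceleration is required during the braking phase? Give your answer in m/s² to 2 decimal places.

164 km/h ÷ 3.6 = 45.5556 m/s.
Distance covered during reaction = 45.5556 × 1.1 = 50.111 m.
Distance available for braking: 143 − 50.111 = 92.889 m.
v² = 2a·d ⇒ a = v²/(2d) = 45.5556² / (2 × 92.889) = 2075.313 / 185.778 = 11.1709 m/s².

Required deceleration ≈ 11.17 m/s²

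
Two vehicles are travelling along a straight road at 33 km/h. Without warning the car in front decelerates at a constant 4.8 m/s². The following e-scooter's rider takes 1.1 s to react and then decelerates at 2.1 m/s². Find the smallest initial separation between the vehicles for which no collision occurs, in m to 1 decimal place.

Minimum gap ≈ 21.3 m

33 km/h ÷ 3.6 = 9.1667 m/s.
Leader travels v²/(2a_L) = 84.028 / 9.600 = 8.753 m before stopping.
Follower covers v·t_r = 9.1667 × 1.1 = 10.083 m while reacting, then v²/(2a_F) = 84.028 / 4.200 = 20.007 m while braking, for a total of 10.083 + 20.007 = 30.090 m.
Since a_F ≤ a_L and the follower starts braking later, the follower is never slower than the leader, so the closest approach is when both have stopped.
Minimum gap = 30.090 − 8.753 = 21.337 m.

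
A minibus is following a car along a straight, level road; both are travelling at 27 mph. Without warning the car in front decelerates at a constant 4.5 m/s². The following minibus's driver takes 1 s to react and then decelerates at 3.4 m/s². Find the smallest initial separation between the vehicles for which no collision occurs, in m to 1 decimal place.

Minimum gap ≈ 17.3 m

27 mph × 0.44704 = 12.0701 m/s.
Leader travels v²/(2a_L) = 145.687 / 9.000 = 16.187 m before stopping.
Follower covers v·t_r = 12.0701 × 1 = 12.070 m while reacting, then v²/(2a_F) = 145.687 / 6.800 = 21.425 m while braking, for a total of 12.070 + 21.425 = 33.495 m.
Since a_F ≤ a_L and the follower starts braking later, the follower is never slower than the leader, so the closest approach is when both have stopped.
Minimum gap = 33.495 − 16.187 = 17.308 m.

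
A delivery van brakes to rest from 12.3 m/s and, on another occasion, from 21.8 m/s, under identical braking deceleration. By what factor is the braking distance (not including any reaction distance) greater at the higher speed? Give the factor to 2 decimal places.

Factor ≈ 3.14

Braking distance d = v²/(2a), so with a fixed, d ∝ v².
Factor = (21.8/12.3)² = 1.7724² = 3.1414.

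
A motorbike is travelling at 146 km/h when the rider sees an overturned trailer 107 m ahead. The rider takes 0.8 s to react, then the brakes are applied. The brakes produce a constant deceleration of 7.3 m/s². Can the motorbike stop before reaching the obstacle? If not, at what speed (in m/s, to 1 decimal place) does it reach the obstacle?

No — it strikes the obstacle at 23.6 m/s

146 km/h ÷ 3.6 = 40.5556 m/s.
Reaction distance = 40.5556 × 0.8 = 32.444 m.
Braking distance needed to stop: v²/(2a) = 1644.757 / 14.600 = 112.655 m, so total needed = 32.444 + 112.655 = 145.099 m > 107 m — it cannot stop.
Distance remaining when braking begins: 107 − 32.444 = 74.556 m.
v² = v₀² − 2a·d = 1644.757 − 2 × 7.300 × 74.556 = 556.239 m²/s².
v = √556.239 = 23.585 m/s.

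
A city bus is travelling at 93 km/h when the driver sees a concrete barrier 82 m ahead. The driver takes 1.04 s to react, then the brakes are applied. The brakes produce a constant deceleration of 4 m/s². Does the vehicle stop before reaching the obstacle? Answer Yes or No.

No

93 km/h ÷ 3.6 = 25.8333 m/s.
Reaction distance = 25.8333 × 1.04 = 26.867 m.
Braking distance = v²/(2a) = 667.359 / 8.000 = 83.420 m.
Total stopping distance = 26.867 + 83.420 = 110.287 m, vs 82 m available — it cannot stop in time and overshoots by 110.287 − 82 = 28.287 m.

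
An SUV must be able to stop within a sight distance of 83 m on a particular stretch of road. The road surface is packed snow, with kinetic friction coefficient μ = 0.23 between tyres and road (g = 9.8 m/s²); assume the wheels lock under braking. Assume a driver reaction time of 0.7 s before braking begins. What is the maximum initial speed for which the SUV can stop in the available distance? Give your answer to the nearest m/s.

Maximum speed ≈ 18 m/s

a = μg = 0.23 × 9.8 = 2.254 m/s².
Stopping distance: v·t_r + v²/(2a) = 83 with t_r = 0.7 s and a = 2.254 m/s².
So v² + 3.156 v − 374.16 = 0.
Positive root: v = −a·t_r + √((a·t_r)² + 2a·d) = −1.578 + √(2.490 + 374.16) = 17.8295 m/s.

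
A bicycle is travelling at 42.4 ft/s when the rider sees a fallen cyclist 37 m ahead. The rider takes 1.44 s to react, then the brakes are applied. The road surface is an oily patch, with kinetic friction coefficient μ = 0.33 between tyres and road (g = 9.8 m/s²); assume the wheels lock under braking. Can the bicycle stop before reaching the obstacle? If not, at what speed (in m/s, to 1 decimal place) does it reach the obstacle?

42.4 ft/s × 0.3048 = 12.9235 m/s.
a = μg = 0.33 × 9.8 = 3.234 m/s².
Reaction distance = 12.9235 × 1.44 = 18.610 m.
Braking distance needed to stop: v²/(2a) = 167.017 / 6.468 = 25.822 m, so total needed = 18.610 + 25.822 = 44.432 m > 37 m — it cannot stop.
Distance remaining when braking begins: 37 − 18.610 = 18.390 m.
v² = v₀² − 2a·d = 167.017 − 2 × 3.234 × 18.390 = 48.070 m²/s².
v = √48.070 = 6.933 m/s.

No — it strikes the obstacle at 6.9 m/s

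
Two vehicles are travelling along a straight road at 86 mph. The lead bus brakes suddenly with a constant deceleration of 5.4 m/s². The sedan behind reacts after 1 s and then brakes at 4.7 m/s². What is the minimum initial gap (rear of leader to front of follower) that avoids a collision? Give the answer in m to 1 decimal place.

86 mph × 0.44704 = 38.4454 m/s.
Leader travels v²/(2a_L) = 1478.049 / 10.800 = 136.856 m before stopping.
Follower covers v·t_r = 38.4454 × 1 = 38.445 m while reacting, then v²/(2a_F) = 1478.049 / 9.400 = 157.239 m while braking, for a total of 38.445 + 157.239 = 195.684 m.
Since a_F ≤ a_L and the follower starts braking later, the follower is never slower than the leader, so the closest approach is when both have stopped.
Minimum gap = 195.684 − 136.856 = 58.828 m.

Minimum gap ≈ 58.8 m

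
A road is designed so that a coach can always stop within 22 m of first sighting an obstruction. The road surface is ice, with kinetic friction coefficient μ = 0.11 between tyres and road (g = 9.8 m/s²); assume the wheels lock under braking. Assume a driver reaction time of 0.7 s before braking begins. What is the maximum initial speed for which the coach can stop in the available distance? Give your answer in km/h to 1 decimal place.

a = μg = 0.11 × 9.8 = 1.078 m/s².
Stopping distance: v·t_r + v²/(2a) = 22 with t_r = 0.7 s and a = 1.078 m/s².
So v² + 1.509 v − 47.43 = 0.
Positive root: v = −a·t_r + √((a·t_r)² + 2a·d) = −0.755 + √(0.570 + 47.43) = 6.1732 m/s.
6.1732 m/s × 3.6 = 22.224 km/h.

Maximum speed ≈ 22.2 km/h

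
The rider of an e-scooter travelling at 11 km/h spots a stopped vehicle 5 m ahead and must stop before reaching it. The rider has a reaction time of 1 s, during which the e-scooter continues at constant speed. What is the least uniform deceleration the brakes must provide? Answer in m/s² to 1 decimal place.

11 km/h ÷ 3.6 = 3.0556 m/s.
Distance covered during reaction = 3.0556 × 1 = 3.056 m.
Distance available for braking: 5 − 3.056 = 1.944 m.
v² = 2a·d ⇒ a = v²/(2d) = 3.0556² / (2 × 1.944) = 9.337 / 3.888 = 2.4015 m/s².

Required deceleration ≈ 2.4 m/s²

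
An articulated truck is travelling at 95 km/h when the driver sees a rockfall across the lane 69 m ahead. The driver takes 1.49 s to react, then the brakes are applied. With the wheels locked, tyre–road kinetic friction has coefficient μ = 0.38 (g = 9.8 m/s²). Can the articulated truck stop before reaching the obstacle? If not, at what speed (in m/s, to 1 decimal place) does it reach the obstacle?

No — it strikes the obstacle at 21.8 m/s

95 km/h ÷ 3.6 = 26.3889 m/s.
a = μg = 0.38 × 9.8 = 3.724 m/s².
Reaction distance = 26.3889 × 1.49 = 39.319 m.
Braking distance needed to stop: v²/(2a) = 696.374 / 7.448 = 93.498 m, so total needed = 39.319 + 93.498 = 132.817 m > 69 m — it cannot stop.
Distance remaining when braking begins: 69 − 39.319 = 29.681 m.
v² = v₀² − 2a·d = 696.374 − 2 × 3.724 × 29.681 = 475.310 m²/s².
v = √475.310 = 21.802 m/s.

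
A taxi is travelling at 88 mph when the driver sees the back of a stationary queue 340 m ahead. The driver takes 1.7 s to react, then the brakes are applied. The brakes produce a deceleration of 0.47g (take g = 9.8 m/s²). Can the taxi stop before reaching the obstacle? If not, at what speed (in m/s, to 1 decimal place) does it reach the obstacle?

88 mph × 0.44704 = 39.3395 m/s.
a = 0.47 × 9.8 = 4.606 m/s².
Reaction distance = 39.3395 × 1.7 = 66.877 m.
Braking distance = v²/(2a) = 1547.596 / 9.212 = 167.998 m.
Total stopping distance = 66.877 + 167.998 = 234.875 m, vs 340 m available — it stops with 340 − 234.875 = 105.125 m to spare.

Yes — it stops about 105.1 m short of the obstacle, so it never reaches it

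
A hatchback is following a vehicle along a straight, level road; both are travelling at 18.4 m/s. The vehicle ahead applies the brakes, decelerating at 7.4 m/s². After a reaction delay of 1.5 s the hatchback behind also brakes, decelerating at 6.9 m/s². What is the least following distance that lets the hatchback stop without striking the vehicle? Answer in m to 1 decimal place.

Leader travels v²/(2a_L) = 338.560 / 14.800 = 22.876 m before stopping.
Follower covers v·t_r = 18.4000 × 1.5 = 27.600 m while reacting, then v²/(2a_F) = 338.560 / 13.800 = 24.533 m while braking, for a total of 27.600 + 24.533 = 52.133 m.
Since a_F ≤ a_L and the follower starts braking later, the follower is never slower than the leader, so the closest approach is when both have stopped.
Minimum gap = 52.133 − 22.876 = 29.257 m.

Minimum gap ≈ 29.3 m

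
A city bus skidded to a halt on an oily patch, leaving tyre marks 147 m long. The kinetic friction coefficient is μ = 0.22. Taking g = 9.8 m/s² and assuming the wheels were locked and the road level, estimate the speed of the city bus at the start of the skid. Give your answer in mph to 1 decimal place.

Initial speed ≈ 56.3 mph

Deceleration a = μg = 0.22 × 9.8 = 2.156 m/s².
v = √(2a·d) = √(2 × 2.156 × 147) = √633.864 = 25.1767 m/s.
= 25.1767 ÷ 0.44704 = 56.319 mph.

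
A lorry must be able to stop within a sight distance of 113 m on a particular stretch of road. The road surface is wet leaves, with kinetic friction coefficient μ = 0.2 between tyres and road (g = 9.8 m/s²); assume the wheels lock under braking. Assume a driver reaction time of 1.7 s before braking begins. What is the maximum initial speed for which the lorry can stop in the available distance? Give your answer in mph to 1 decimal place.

Maximum speed ≈ 40.2 mph

a = μg = 0.2 × 9.8 = 1.960 m/s².
Stopping distance: v·t_r + v²/(2a) = 113 with t_r = 1.7 s and a = 1.960 m/s².
So v² + 6.664 v − 442.96 = 0.
Positive root: v = −a·t_r + √((a·t_r)² + 2a·d) = −3.332 + √(11.102 + 442.96) = 17.9767 m/s.
17.9767 m/s ÷ 0.44704 = 40.213 mph.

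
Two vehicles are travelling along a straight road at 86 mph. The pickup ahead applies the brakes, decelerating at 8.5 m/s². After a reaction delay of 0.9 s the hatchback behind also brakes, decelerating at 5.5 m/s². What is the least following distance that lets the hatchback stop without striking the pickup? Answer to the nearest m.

Minimum gap ≈ 82 m

86 mph × 0.44704 = 38.4454 m/s.
Leader travels v²/(2a_L) = 1478.049 / 17.000 = 86.944 m before stopping.
Follower covers v·t_r = 38.4454 × 0.9 = 34.601 m while reacting, then v²/(2a_F) = 1478.049 / 11.000 = 134.368 m while braking, for a total of 34.601 + 134.368 = 168.969 m.
Since a_F ≤ a_L and the follower starts braking later, the follower is never slower than the leader, so the closest approach is when both have stopped.
Minimum gap = 168.969 − 86.944 = 82.025 m.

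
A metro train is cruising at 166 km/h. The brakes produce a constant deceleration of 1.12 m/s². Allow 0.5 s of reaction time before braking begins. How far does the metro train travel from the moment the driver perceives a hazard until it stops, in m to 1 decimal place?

166 km/h ÷ 3.6 = 46.1111 m/s.
Reaction distance = v·t_r = 46.1111 × 0.5 = 23.056 m.
Braking distance = v²/(2a) = 46.1111² / (2 × 1.120) = 2126.234 / 2.240 = 949.212 m.
Total = 23.056 + 949.212 = 972.268 m.

Total stopping distance ≈ 972.3 m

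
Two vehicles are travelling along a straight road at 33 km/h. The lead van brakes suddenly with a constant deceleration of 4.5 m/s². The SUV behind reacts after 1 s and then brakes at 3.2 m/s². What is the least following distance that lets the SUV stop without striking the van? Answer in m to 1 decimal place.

Minimum gap ≈ 13.0 m

33 km/h ÷ 3.6 = 9.1667 m/s.
Leader travels v²/(2a_L) = 84.028 / 9.000 = 9.336 m before stopping.
Follower covers v·t_r = 9.1667 × 1 = 9.167 m while reacting, then v²/(2a_F) = 84.028 / 6.400 = 13.129 m while braking, for a total of 9.167 + 13.129 = 22.296 m.
Since a_F ≤ a_L and the follower starts braking later, the follower is never slower than the leader, so the closest approach is when both have stopped.
Minimum gap = 22.296 − 9.336 = 12.960 m.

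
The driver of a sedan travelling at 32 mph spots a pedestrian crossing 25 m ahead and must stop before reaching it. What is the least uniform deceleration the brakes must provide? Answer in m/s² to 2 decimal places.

32 mph × 0.44704 = 14.3053 m/s.
v² = 2a·d ⇒ a = v²/(2d) = 14.3053² / (2 × 25.000) = 204.642 / 50.000 = 4.0928 m/s².

Required deceleration ≈ 4.09 m/s²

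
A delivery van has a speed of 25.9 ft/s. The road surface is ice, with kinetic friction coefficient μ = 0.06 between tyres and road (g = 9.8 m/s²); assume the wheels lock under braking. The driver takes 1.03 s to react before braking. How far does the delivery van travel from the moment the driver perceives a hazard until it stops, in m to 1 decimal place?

25.9 ft/s × 0.3048 = 7.8943 m/s.
a = μg = 0.06 × 9.8 = 0.588 m/s².
Reaction distance = v·t_r = 7.8943 × 1.03 = 8.131 m.
Braking distance = v²/(2a) = 7.8943² / (2 × 0.588) = 62.320 / 1.176 = 52.993 m.
Total = 8.131 + 52.993 = 61.124 m.

Total stopping distance ≈ 61.1 m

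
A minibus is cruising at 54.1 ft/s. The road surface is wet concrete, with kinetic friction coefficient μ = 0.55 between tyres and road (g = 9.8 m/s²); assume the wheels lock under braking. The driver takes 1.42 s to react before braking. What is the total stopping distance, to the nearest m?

Total stopping distance ≈ 49 m

54.1 ft/s × 0.3048 = 16.4897 m/s.
a = μg = 0.55 × 9.8 = 5.390 m/s².
Reaction distance = v·t_r = 16.4897 × 1.42 = 23.415 m.
Braking distance = v²/(2a) = 16.4897² / (2 × 5.390) = 271.910 / 10.780 = 25.224 m.
Total = 23.415 + 25.224 = 48.639 m.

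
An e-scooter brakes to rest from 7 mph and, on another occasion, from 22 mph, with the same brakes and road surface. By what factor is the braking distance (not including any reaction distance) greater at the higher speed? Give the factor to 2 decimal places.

Factor ≈ 9.88

Braking distance d = v²/(2a), so with a fixed, d ∝ v².
Factor = (22/7)² = 3.1429² = 9.8778.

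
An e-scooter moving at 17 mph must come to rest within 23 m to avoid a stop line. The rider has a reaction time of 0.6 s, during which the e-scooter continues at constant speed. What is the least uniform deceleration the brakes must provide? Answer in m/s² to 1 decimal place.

Required deceleration ≈ 1.6 m/s²

17 mph × 0.44704 = 7.5997 m/s.
Distance covered during reaction = 7.5997 × 0.6 = 4.560 m.
Distance available for braking: 23 − 4.560 = 18.440 m.
v² = 2a·d ⇒ a = v²/(2d) = 7.5997² / (2 × 18.440) = 57.755 / 36.880 = 1.5660 m/s².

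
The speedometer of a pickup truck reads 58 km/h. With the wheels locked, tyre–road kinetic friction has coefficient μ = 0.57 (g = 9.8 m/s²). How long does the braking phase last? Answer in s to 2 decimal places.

58 km/h ÷ 3.6 = 16.1111 m/s.
a = μg = 0.57 × 9.8 = 5.586 m/s².
Braking time = v/a = 16.1111 / 5.586 = 2.884 s.

Braking time ≈ 2.88 s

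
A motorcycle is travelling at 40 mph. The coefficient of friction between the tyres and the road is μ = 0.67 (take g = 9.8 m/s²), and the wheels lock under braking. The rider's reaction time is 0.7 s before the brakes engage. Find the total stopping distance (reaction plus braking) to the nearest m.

40 mph × 0.44704 = 17.8816 m/s.
a = μg = 0.67 × 9.8 = 6.566 m/s².
Reaction distance = v·t_r = 17.8816 × 0.7 = 12.517 m.
Braking distance = v²/(2a) = 17.8816² / (2 × 6.566) = 319.752 / 13.132 = 24.349 m.
Total = 12.517 + 24.349 = 36.866 m.

Total stopping distance ≈ 37 m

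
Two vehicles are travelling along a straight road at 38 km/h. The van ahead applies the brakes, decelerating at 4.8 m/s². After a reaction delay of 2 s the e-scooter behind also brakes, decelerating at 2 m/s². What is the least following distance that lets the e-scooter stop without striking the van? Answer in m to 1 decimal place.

38 km/h ÷ 3.6 = 10.5556 m/s.
Leader travels v²/(2a_L) = 111.421 / 9.600 = 11.606 m before stopping.
Follower covers v·t_r = 10.5556 × 2 = 21.111 m while reacting, then v²/(2a_F) = 111.421 / 4.000 = 27.855 m while braking, for a total of 21.111 + 27.855 = 48.966 m.
Since a_F ≤ a_L and the follower starts braking later, the follower is never slower than the leader, so the closest approach is when both have stopped.
Minimum gap = 48.966 − 11.606 = 37.360 m.

Minimum gap ≈ 37.4 m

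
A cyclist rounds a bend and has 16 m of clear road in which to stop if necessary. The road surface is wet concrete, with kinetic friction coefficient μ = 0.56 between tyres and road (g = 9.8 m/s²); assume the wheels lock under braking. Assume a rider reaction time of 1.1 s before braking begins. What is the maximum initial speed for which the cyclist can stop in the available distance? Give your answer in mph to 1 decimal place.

a = μg = 0.56 × 9.8 = 5.488 m/s².
Stopping distance: v·t_r + v²/(2a) = 16 with t_r = 1.1 s and a = 5.488 m/s².
So v² + 12.074 v − 175.62 = 0.
Positive root: v = −a·t_r + √((a·t_r)² + 2a·d) = −6.037 + √(36.445 + 175.62) = 8.5255 m/s.
8.5255 m/s ÷ 0.44704 = 19.071 mph.

Maximum speed ≈ 19.1 mph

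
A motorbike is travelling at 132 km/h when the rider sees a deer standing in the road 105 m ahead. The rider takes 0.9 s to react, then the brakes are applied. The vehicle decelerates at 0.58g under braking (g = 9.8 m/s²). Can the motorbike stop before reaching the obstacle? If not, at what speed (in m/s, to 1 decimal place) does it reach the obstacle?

132 km/h ÷ 3.6 = 36.6667 m/s.
a = 0.58 × 9.8 = 5.684 m/s².
Reaction distance = 36.6667 × 0.9 = 33.000 m.
Braking distance needed to stop: v²/(2a) = 1344.447 / 11.368 = 118.266 m, so total needed = 33.000 + 118.266 = 151.266 m > 105 m — it cannot stop.
Distance remaining when braking begins: 105 − 33.000 = 72.000 m.
v² = v₀² − 2a·d = 1344.447 − 2 × 5.684 × 72.000 = 525.951 m²/s².
v = √525.951 = 22.934 m/s.

No — it strikes the obstacle at 22.9 m/s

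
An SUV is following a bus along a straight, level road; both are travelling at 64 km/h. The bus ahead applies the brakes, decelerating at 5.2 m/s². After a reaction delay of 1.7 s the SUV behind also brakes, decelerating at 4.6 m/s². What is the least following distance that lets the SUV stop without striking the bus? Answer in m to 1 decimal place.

64 km/h ÷ 3.6 = 17.7778 m/s.
Leader travels v²/(2a_L) = 316.050 / 10.400 = 30.389 m before stopping.
Follower covers v·t_r = 17.7778 × 1.7 = 30.222 m while reacting, then v²/(2a_F) = 316.050 / 9.200 = 34.353 m while braking, for a total of 30.222 + 34.353 = 64.575 m.
Since a_F ≤ a_L and the follower starts braking later, the follower is never slower than the leader, so the closest approach is when both have stopped.
Minimum gap = 64.575 − 30.389 = 34.186 m.

Minimum gap ≈ 34.2 m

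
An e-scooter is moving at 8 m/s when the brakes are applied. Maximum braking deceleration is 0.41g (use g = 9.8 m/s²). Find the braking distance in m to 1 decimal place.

a = 0.41 × 9.8 = 4.018 m/s².
Braking distance = v²/(2a) = 8.0000² / (2 × 4.018) = 64.000 / 8.036 = 7.964 m.

Braking distance ≈ 8.0 m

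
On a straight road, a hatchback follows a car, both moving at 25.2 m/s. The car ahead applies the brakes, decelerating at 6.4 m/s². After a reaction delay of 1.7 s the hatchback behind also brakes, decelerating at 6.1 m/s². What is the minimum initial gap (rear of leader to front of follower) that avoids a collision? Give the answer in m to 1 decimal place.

Minimum gap ≈ 45.3 m

Leader travels v²/(2a_L) = 635.040 / 12.800 = 49.612 m before stopping.
Follower covers v·t_r = 25.2000 × 1.7 = 42.840 m while reacting, then v²/(2a_F) = 635.040 / 12.200 = 52.052 m while braking, for a total of 42.840 + 52.052 = 94.892 m.
Since a_F ≤ a_L and the follower starts braking later, the follower is never slower than the leader, so the closest approach is when both have stopped.
Minimum gap = 94.892 − 49.612 = 45.280 m.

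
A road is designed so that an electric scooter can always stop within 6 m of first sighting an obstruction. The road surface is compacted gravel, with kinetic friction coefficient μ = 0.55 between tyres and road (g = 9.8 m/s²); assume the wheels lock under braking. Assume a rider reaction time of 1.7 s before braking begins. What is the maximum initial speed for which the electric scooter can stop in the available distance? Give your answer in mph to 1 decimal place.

a = μg = 0.55 × 9.8 = 5.390 m/s².
Stopping distance: v·t_r + v²/(2a) = 6 with t_r = 1.7 s and a = 5.390 m/s².
So v² + 18.326 v − 64.68 = 0.
Positive root: v = −a·t_r + √((a·t_r)² + 2a·d) = −9.163 + √(83.961 + 64.68) = 3.0288 m/s.
3.0288 m/s ÷ 0.44704 = 6.775 mph.

Maximum speed ≈ 6.8 mph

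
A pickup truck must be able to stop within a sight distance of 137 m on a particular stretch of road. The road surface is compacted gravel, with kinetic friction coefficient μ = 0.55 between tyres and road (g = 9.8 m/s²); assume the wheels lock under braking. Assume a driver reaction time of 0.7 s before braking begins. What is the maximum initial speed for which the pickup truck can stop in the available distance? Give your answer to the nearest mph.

Maximum speed ≈ 78 mph

a = μg = 0.55 × 9.8 = 5.390 m/s².
Stopping distance: v·t_r + v²/(2a) = 137 with t_r = 0.7 s and a = 5.390 m/s².
So v² + 7.546 v − 1476.86 = 0.
Positive root: v = −a·t_r + √((a·t_r)² + 2a·d) = −3.773 + √(14.236 + 1476.86) = 34.8417 m/s.
34.8417 m/s ÷ 0.44704 = 77.939 mph.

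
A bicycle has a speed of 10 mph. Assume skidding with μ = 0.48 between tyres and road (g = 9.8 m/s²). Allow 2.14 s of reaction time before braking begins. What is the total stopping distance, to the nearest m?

10 mph × 0.44704 = 4.4704 m/s.
a = μg = 0.48 × 9.8 = 4.704 m/s².
Reaction distance = v·t_r = 4.4704 × 2.14 = 9.567 m.
Braking distance = v²/(2a) = 4.4704² / (2 × 4.704) = 19.984 / 9.408 = 2.124 m.
Total = 9.567 + 2.124 = 11.691 m.

Total stopping distance ≈ 12 m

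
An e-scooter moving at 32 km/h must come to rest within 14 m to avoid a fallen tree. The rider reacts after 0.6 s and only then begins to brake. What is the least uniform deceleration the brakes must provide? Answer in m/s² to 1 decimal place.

32 km/h ÷ 3.6 = 8.8889 m/s.
Distance covered during reaction = 8.8889 × 0.6 = 5.333 m.
Distance available for braking: 14 − 5.333 = 8.667 m.
v² = 2a·d ⇒ a = v²/(2d) = 8.8889² / (2 × 8.667) = 79.013 / 17.334 = 4.5583 m/s².

Required deceleration ≈ 4.6 m/s²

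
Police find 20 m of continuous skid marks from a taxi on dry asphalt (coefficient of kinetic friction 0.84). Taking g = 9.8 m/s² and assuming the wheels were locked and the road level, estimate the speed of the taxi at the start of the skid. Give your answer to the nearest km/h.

Initial speed ≈ 65 km/h

Deceleration a = μg = 0.84 × 9.8 = 8.232 m/s².
v = √(2a·d) = √(2 × 8.232 × 20) = √329.280 = 18.1461 m/s.
= 18.1461 × 3.6 = 65.326 km/h.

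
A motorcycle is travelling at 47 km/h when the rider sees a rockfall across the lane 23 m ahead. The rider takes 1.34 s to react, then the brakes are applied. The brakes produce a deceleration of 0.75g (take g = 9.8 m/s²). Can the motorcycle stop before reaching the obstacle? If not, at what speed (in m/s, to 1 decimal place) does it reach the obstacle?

47 km/h ÷ 3.6 = 13.0556 m/s.
a = 0.75 × 9.8 = 7.350 m/s².
Reaction distance = 13.0556 × 1.34 = 17.495 m.
Braking distance needed to stop: v²/(2a) = 170.449 / 14.700 = 11.595 m, so total needed = 17.495 + 11.595 = 29.090 m > 23 m — it cannot stop.
Distance remaining when braking begins: 23 − 17.495 = 5.505 m.
v² = v₀² − 2a·d = 170.449 − 2 × 7.350 × 5.505 = 89.526 m²/s².
v = √89.526 = 9.462 m/s.

No — it strikes the obstacle at 9.5 m/s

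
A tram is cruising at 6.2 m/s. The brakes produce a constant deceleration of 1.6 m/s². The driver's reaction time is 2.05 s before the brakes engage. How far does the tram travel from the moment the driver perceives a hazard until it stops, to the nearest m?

Reaction distance = v·t_r = 6.2000 × 2.05 = 12.710 m.
Braking distance = v²/(2a) = 6.2000² / (2 × 1.600) = 38.440 / 3.200 = 12.012 m.
Total = 12.710 + 12.012 = 24.722 m.

Total stopping distance ≈ 25 m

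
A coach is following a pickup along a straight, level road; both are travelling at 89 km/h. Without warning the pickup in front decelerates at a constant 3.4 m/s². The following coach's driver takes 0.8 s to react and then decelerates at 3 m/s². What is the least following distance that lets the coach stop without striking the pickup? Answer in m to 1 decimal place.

Minimum gap ≈ 31.8 m

89 km/h ÷ 3.6 = 24.7222 m/s.
Leader travels v²/(2a_L) = 611.187 / 6.800 = 89.880 m before stopping.
Follower covers v·t_r = 24.7222 × 0.8 = 19.778 m while reacting, then v²/(2a_F) = 611.187 / 6.000 = 101.865 m while braking, for a total of 19.778 + 101.865 = 121.643 m.
Since a_F ≤ a_L and the follower starts braking later, the follower is never slower than the leader, so the closest approach is when both have stopped.
Minimum gap = 121.643 − 89.880 = 31.763 m.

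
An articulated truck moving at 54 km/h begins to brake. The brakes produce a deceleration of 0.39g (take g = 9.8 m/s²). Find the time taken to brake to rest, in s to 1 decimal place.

Braking time ≈ 3.9 s

54 km/h ÷ 3.6 = 15.0000 m/s.
a = 0.39 × 9.8 = 3.822 m/s².
Braking time = v/a = 15.0000 / 3.822 = 3.925 s.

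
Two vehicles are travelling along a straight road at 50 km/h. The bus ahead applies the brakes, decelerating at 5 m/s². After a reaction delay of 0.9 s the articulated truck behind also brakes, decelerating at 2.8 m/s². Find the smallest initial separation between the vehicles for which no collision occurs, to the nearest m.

Minimum gap ≈ 28 m

50 km/h ÷ 3.6 = 13.8889 m/s.
Leader travels v²/(2a_L) = 192.902 / 10.000 = 19.290 m before stopping.
Follower covers v·t_r = 13.8889 × 0.9 = 12.500 m while reacting, then v²/(2a_F) = 192.902 / 5.600 = 34.447 m while braking, for a total of 12.500 + 34.447 = 46.947 m.
Since a_F ≤ a_L and the follower starts braking later, the follower is never slower than the leader, so the closest approach is when both have stopped.
Minimum gap = 46.947 − 19.290 = 27.657 m.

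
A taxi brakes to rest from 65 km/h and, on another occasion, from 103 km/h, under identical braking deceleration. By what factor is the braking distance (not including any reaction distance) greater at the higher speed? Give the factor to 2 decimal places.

Factor ≈ 2.51

Braking distance d = v²/(2a), so with a fixed, d ∝ v².
Factor = (103/65)² = 1.5846² = 2.5110.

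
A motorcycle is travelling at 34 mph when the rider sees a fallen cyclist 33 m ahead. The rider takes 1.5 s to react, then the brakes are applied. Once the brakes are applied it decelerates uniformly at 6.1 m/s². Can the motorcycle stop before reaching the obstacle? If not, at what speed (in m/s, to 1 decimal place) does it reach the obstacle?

No — it strikes the obstacle at 10.3 m/s

34 mph × 0.44704 = 15.1994 m/s.
Reaction distance = 15.1994 × 1.5 = 22.799 m.
Braking distance needed to stop: v²/(2a) = 231.022 / 12.200 = 18.936 m, so total needed = 22.799 + 18.936 = 41.735 m > 33 m — it cannot stop.
Distance remaining when braking begins: 33 − 22.799 = 10.201 m.
v² = v₀² − 2a·d = 231.022 − 2 × 6.100 × 10.201 = 106.570 m²/s².
v = √106.570 = 10.323 m/s.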